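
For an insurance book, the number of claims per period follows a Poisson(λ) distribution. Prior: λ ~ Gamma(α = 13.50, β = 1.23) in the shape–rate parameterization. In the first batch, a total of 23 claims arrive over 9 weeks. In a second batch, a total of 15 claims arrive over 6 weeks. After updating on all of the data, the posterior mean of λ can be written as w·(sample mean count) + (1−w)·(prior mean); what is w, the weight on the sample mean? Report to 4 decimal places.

0.9242

With a Gamma(shape α, rate β) prior, the Poisson likelihood is conjugate: the posterior is Gamma(α + ΣXᵢ, β + n).
Total number of weeks: n = 9 + 6 = 15.
Posterior mean = (α₀+S)/(β₀+n) = [n/(β₀+n)]·(S/n) + [β₀/(β₀+n)]·(α₀/β₀), so only n and β₀ enter the weight.
Weight on data w = n/(β₀+n) = 15/(1.23+15) = 15/16.23 = 0.9242.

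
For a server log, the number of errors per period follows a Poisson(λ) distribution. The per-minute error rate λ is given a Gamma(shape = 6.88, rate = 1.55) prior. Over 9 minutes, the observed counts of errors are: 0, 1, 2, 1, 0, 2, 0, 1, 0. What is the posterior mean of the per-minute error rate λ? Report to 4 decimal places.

1.3156

With a Gamma(shape α, rate β) prior, the Poisson likelihood is conjugate: the posterior is Gamma(α + ΣXᵢ, β + n).
Sum of counts S = 7 over n = 9 minutes.
Posterior: Gamma(α+S, β+n) = Gamma(6.88+7, 1.55+9) = Gamma(13.88, 10.55).
Posterior mean = α/β = 13.88/10.55 = 1.3156.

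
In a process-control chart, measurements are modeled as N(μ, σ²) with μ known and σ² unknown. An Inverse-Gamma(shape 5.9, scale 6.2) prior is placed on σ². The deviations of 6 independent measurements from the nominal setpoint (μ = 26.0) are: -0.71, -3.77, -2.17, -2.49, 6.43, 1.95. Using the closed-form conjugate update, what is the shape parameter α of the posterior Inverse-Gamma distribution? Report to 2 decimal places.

With known mean μ and an Inverse-Gamma(α, β) prior on σ², the Normal likelihood is conjugate: posterior is Inv-Gamma(α + n/2, β + Σ(xᵢ−μ)²/2).
Σ(xᵢ−μ)² = (-0.71)² + (-3.77)² + (-2.17)² + (-2.49)² + (6.43)² + (1.95)² = 70.7734.
Posterior: Inv-Gamma(5.9 + 6/2, 6.2 + 70.7734/2) = Inv-Gamma(8.90, 41.58670).
Posterior α = 8.90.

8.90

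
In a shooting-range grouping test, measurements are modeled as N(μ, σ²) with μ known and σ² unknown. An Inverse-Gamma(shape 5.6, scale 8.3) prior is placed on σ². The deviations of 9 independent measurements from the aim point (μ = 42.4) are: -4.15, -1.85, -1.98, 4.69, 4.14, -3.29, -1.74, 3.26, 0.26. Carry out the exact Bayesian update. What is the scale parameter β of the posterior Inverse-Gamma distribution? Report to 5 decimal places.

52.42400

With known mean μ and an Inverse-Gamma(α, β) prior on σ², the Normal likelihood is conjugate: posterior is Inv-Gamma(α + n/2, β + Σ(xᵢ−μ)²/2).
Σ(xᵢ−μ)² = (-4.15)² + (-1.85)² + (-1.98)² + (4.69)² + (4.14)² + (-3.29)² + (-1.74)² + (3.26)² + (0.26)² = 88.2480.
Posterior: Inv-Gamma(5.6 + 9/2, 8.3 + 88.2480/2) = Inv-Gamma(10.10, 52.42400).
Posterior β = 52.42400.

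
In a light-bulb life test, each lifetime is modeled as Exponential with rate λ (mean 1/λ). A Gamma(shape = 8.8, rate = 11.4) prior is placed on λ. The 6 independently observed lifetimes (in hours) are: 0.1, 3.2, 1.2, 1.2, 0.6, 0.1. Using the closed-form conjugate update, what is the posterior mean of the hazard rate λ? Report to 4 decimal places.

With a Gamma(shape α, rate β) prior on the exponential rate λ, the posterior after n observations with total T = Σxᵢ is Gamma(α+n, β+T).
Sum of observations T = 6.4 hours; n = 6.
Posterior: Gamma(8.8+6, 11.4+6.4) = Gamma(14.8, 17.8).
Posterior mean of λ = α/β = 14.8/17.8 = 0.8315.

0.8315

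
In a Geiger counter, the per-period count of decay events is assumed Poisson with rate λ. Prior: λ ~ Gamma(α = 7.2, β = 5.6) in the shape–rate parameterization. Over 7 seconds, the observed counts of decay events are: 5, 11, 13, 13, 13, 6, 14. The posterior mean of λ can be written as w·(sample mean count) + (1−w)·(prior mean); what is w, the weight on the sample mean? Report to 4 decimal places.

0.5556

With a Gamma(shape α, rate β) prior, the Poisson likelihood is conjugate: the posterior is Gamma(α + ΣXᵢ, β + n).
Posterior mean = (α₀+S)/(β₀+n) = [n/(β₀+n)]·(S/n) + [β₀/(β₀+n)]·(α₀/β₀), so only n and β₀ enter the weight.
Weight on data w = n/(β₀+n) = 7/(5.6+7) = 7/12.6 = 0.5556.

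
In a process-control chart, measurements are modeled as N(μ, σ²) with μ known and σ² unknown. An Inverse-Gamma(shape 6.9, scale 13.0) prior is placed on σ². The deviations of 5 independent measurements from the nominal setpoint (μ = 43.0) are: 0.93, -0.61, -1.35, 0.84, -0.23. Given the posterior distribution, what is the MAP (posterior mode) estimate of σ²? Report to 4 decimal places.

1.4336

With known mean μ and an Inverse-Gamma(α, β) prior on σ², the Normal likelihood is conjugate: posterior is Inv-Gamma(α + n/2, β + Σ(xᵢ−μ)²/2).
Σ(xᵢ−μ)² = (0.93)² + (-0.61)² + (-1.35)² + (0.84)² + (-0.23)² = 3.8180.
Posterior: Inv-Gamma(6.9 + 5/2, 13.0 + 3.8180/2) = Inv-Gamma(9.40, 14.90900).
Mode = β/(α+1) = 14.90900/10.40 = 1.4336.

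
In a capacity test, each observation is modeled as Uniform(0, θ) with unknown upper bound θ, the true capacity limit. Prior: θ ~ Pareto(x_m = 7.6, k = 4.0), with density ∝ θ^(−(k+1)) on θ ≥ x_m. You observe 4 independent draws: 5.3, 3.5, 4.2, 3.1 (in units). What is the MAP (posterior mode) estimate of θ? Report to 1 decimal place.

7.6

A Pareto(scale x_m, shape k) prior on the upper bound θ of Uniform(0, θ) is conjugate: posterior is Pareto(max(x_m, max xᵢ), k + n).
Sample maximum = 5.3; prior scale x_m = 7.6 → posterior scale = max = 7.6.
Posterior shape = 4.0 + 4 = 8.0.
The Pareto density is decreasing on [x_m, ∞), so the mode is x_m = 7.6.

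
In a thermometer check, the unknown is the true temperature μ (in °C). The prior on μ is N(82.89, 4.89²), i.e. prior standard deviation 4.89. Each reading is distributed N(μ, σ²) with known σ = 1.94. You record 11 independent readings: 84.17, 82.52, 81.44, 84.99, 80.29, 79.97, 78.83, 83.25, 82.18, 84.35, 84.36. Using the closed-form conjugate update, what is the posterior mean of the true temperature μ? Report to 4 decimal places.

82.4024

For Normal data with known variance σ², a Normal(μ₀, σ₀²) prior on μ is conjugate. Posterior precision = 1/σ₀² + n/σ²; posterior mean is the precision-weighted average of μ₀ and x̄.
Σxᵢ = 84.17 + 82.52 + 81.44 + 84.99 + 80.29 + 79.97 + 78.83 + 83.25 + 82.18 + 84.35 + 84.36 = 906.35, so n·x̄ = 906.35.
σ₀² = 4.89² = 23.9121, σ² = 1.94² = 3.7636; σ² + n·σ₀² = 3.7636 + 11·23.9121 = 266.7967.
Posterior mean = (μ₀/σ₀² + n·x̄/σ²)/(1/σ₀² + n/σ²) = (σ²·μ₀ + σ₀²·n·x̄)/(σ² + n·σ₀²) = (3.7636·82.89 + 23.9121·906.35)/266.7967 = 21984.696639/266.7967 = 82.4024.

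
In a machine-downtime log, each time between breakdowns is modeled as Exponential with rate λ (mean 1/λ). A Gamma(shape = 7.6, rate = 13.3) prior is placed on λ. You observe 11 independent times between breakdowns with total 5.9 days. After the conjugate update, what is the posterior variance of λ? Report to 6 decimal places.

With a Gamma(shape α, rate β) prior on the exponential rate λ, the posterior after n observations with total T = Σxᵢ is Gamma(α+n, β+T).
Posterior: Gamma(7.6+11, 13.3+5.9) = Gamma(18.6, 19.2).
Var = α/β² = 0.050456.

0.050456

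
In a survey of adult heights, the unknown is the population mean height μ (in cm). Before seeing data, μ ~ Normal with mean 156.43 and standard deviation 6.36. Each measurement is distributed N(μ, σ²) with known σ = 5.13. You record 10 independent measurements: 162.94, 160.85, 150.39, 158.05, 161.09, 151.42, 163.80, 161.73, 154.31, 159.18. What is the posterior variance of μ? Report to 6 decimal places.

2.470929

For Normal data with known variance σ², a Normal(μ₀, σ₀²) prior on μ is conjugate. Posterior precision = 1/σ₀² + n/σ²; posterior mean is the precision-weighted average of μ₀ and x̄.
σ₀² = 6.36² = 40.4496, σ² = 5.13² = 26.3169; σ² + n·σ₀² = 26.3169 + 10·40.4496 = 430.8129.
Posterior precision = 1/σ₀² + n/σ² = 1/40.4496 + 10/26.3169 = (σ² + n·σ₀²)/(σ₀²σ²) = 430.8129/(40.4496·26.3169); posterior variance σₙ² = σ₀²σ²/(σ² + n·σ₀²) = 40.4496·26.3169/430.8129 = 2.470929.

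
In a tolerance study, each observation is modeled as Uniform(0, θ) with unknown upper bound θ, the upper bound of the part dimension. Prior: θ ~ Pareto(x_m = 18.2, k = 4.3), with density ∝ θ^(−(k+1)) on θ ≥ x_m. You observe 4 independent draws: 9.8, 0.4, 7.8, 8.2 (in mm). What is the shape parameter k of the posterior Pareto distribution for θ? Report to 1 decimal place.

8.3

A Pareto(scale x_m, shape k) prior on the upper bound θ of Uniform(0, θ) is conjugate: posterior is Pareto(max(x_m, max xᵢ), k + n).
Sample maximum = 9.8; prior scale x_m = 18.2 → posterior scale = max = 18.2.
Posterior shape = 4.3 + 4 = 8.3.
Posterior shape k = 8.3.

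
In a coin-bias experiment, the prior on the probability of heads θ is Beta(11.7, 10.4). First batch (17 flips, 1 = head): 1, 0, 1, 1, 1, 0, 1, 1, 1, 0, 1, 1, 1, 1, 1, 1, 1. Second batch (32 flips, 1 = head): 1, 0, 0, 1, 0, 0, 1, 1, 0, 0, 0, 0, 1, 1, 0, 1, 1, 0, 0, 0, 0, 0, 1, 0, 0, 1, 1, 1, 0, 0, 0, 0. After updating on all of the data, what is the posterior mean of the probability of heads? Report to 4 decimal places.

0.5302

The Beta prior is conjugate to a Binomial/Bernoulli likelihood; the update adds successes to α and failures to β.
After batch 1: Beta(11.7+14, 10.4+3) = Beta(25.7, 13.4).
After batch 2: Beta(25.7+12, 13.4+20) = Beta(37.7, 33.4).
Posterior mean = α/(α+β) = 37.7/71.1 = 0.5302.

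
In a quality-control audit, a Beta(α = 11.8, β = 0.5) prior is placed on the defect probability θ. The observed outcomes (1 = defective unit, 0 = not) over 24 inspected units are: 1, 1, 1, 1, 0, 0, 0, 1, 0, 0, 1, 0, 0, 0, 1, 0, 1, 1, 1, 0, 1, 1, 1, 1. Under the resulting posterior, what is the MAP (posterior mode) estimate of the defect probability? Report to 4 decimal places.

The Beta prior is conjugate to a Binomial/Bernoulli likelihood; the update adds successes to α and failures to β.
Posterior: Beta(α+k, β+n−k) = Beta(11.8+14, 0.5+10) = Beta(25.8, 10.5).
Mode of Beta(a,b) for a,b>1 is (a−1)/(a+b−2) = 24.8/34.3 = 0.7230.

0.7230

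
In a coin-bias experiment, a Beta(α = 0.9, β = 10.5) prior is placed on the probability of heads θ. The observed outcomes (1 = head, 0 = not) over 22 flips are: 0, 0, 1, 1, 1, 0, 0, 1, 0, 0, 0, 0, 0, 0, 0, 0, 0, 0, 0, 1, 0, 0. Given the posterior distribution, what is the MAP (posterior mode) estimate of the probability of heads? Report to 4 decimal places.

0.1561

The Beta prior is conjugate to a Binomial/Bernoulli likelihood; the update adds successes to α and failures to β.
Posterior: Beta(α+k, β+n−k) = Beta(0.9+5, 10.5+17) = Beta(5.9, 27.5).
Mode of Beta(a,b) for a,b>1 is (a−1)/(a+b−2) = 4.9/31.4 = 0.1561.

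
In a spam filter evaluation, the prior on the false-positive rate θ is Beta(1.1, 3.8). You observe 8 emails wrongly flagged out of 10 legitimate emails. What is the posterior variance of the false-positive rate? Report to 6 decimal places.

0.014952

The Beta prior is conjugate to a Binomial/Bernoulli likelihood; the update adds successes to α and failures to β.
Posterior: Beta(α+k, β+n−k) = Beta(1.1+8, 3.8+2) = Beta(9.1, 5.8).
Var = αβ/((α+β)²(α+β+1)) = 9.1·5.8/(14.9²·15.9) = 0.014952.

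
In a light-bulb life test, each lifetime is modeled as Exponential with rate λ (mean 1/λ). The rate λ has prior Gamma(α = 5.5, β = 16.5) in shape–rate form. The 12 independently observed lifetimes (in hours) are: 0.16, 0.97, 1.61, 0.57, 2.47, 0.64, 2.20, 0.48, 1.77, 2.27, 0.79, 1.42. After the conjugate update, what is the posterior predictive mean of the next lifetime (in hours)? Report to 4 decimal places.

With a Gamma(shape α, rate β) prior on the exponential rate λ, the posterior after n observations with total T = Σxᵢ is Gamma(α+n, β+T).
Sum of observations T = 15.35 hours; n = 12.
Posterior: Gamma(5.5+12, 16.5+15.35) = Gamma(17.5, 31.85).
The predictive distribution for the next observation is Lomax; its mean is β/(α−1) = 31.85/16.5 = 1.9303.

1.9303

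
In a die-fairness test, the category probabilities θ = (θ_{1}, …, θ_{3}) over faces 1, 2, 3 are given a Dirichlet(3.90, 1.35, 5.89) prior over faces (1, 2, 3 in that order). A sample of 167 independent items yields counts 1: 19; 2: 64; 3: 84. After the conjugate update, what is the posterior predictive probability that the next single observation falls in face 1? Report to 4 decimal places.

0.1286

The Dirichlet prior is conjugate to the Multinomial likelihood: each posterior αⱼ = prior αⱼ + observed count nⱼ.
Posterior concentration: (22.90, 65.35, 89.89), total = 178.14.
P(next = 1 | data) = α_{1}/Σα = 0.1286.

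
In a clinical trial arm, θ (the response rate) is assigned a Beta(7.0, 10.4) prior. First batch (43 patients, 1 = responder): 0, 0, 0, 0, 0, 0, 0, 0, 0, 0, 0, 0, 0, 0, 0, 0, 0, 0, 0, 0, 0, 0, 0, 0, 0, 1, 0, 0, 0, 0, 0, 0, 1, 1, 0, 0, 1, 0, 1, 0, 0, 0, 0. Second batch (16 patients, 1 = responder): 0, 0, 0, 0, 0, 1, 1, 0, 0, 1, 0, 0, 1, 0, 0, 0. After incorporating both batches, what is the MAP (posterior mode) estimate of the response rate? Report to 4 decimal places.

0.2016

The Beta prior is conjugate to a Binomial/Bernoulli likelihood; the update adds successes to α and failures to β.
After batch 1: Beta(7.0+5, 10.4+38) = Beta(12.0, 48.4).
After batch 2: Beta(12.0+4, 48.4+12) = Beta(16.0, 60.4).
Mode of Beta(a,b) for a,b>1 is (a−1)/(a+b−2) = 15.0/74.4 = 0.2016.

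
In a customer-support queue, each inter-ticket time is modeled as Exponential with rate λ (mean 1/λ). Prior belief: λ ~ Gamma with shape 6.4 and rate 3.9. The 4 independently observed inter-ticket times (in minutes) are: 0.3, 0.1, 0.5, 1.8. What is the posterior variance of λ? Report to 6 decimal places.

0.238751

With a Gamma(shape α, rate β) prior on the exponential rate λ, the posterior after n observations with total T = Σxᵢ is Gamma(α+n, β+T).
Sum of observations T = 2.7 minutes; n = 4.
Posterior: Gamma(6.4+4, 3.9+2.7) = Gamma(10.4, 6.6).
Var = α/β² = 0.238751.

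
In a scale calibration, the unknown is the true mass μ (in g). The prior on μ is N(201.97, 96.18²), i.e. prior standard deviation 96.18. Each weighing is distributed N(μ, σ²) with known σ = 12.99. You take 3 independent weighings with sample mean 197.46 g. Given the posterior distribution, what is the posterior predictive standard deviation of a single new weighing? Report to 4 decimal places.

For Normal data with known variance σ², a Normal(μ₀, σ₀²) prior on μ is conjugate. Posterior precision = 1/σ₀² + n/σ²; posterior mean is the precision-weighted average of μ₀ and x̄.
σ₀² = 96.18² = 9250.5924, σ² = 12.99² = 168.7401; σ² + n·σ₀² = 168.7401 + 3·9250.5924 = 27920.5173.
Posterior precision = 1/σ₀² + n/σ² = 1/9250.5924 + 3/168.7401 = (σ² + n·σ₀²)/(σ₀²σ²) = 27920.5173/(9250.5924·168.7401); posterior variance σₙ² = σ₀²σ²/(σ² + n·σ₀²) = 9250.5924·168.7401/27920.5173 = 55.906768.
Predictive variance for one new observation = σₙ² + σ² = 9250.5924·168.7401/27920.5173 + 168.7401 = σ²·(σ₀² + 27920.5173)/27920.5173 = 168.7401·37171.1097/27920.5173 = 224.646868; SD = √(168.7401·37171.1097/27920.5173) = 14.9882.

14.9882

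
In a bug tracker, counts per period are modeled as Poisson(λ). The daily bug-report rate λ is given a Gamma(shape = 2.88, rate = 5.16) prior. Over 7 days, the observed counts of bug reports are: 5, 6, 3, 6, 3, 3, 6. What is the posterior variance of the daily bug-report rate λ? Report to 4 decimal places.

0.2359

With a Gamma(shape α, rate β) prior, the Poisson likelihood is conjugate: the posterior is Gamma(α + ΣXᵢ, β + n).
Sum of counts S = 32 over n = 7 days.
Posterior: Gamma(α+S, β+n) = Gamma(2.88+32, 5.16+7) = Gamma(34.88, 12.16).
Var = α/β² = 34.88/12.16² = 0.2359.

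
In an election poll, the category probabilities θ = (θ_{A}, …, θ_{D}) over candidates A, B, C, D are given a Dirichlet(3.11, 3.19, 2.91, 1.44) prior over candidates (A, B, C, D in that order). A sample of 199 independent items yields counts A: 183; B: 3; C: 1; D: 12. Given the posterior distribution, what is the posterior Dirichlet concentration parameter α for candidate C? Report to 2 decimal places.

3.91

The Dirichlet prior is conjugate to the Multinomial likelihood: each posterior αⱼ = prior αⱼ + observed count nⱼ.
Posterior concentration: (186.11, 6.19, 3.91, 13.44), total = 209.65.
α_{C} = 2.91 + 1 = 3.91.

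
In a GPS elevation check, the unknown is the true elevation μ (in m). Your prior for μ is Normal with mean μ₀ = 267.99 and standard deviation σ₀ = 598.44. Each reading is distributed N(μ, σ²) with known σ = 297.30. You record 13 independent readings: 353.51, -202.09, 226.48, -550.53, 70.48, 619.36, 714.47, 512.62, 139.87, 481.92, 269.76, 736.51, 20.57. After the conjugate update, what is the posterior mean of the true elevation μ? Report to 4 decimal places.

261.1249

For Normal data with known variance σ², a Normal(μ₀, σ₀²) prior on μ is conjugate. Posterior precision = 1/σ₀² + n/σ²; posterior mean is the precision-weighted average of μ₀ and x̄.
Σxᵢ = 353.51 + (-202.09) + 226.48 + (-550.53) + 70.48 + 619.36 + 714.47 + 512.62 + 139.87 + 481.92 + 269.76 + 736.51 + 20.57 = 3392.93, so n·x̄ = 3392.93.
σ₀² = 598.44² = 358130.4336, σ² = 297.30² = 88387.29; σ² + n·σ₀² = 88387.29 + 13·358130.4336 = 4744082.9268.
Posterior mean = (μ₀/σ₀² + n·x̄/σ²)/(1/σ₀² + n/σ²) = (σ²·μ₀ + σ₀²·n·x̄)/(σ² + n·σ₀²) = (88387.29·267.99 + 358130.4336·3392.93)/4744082.9268 = 1238798401.921548/4744082.9268 = 261.1249.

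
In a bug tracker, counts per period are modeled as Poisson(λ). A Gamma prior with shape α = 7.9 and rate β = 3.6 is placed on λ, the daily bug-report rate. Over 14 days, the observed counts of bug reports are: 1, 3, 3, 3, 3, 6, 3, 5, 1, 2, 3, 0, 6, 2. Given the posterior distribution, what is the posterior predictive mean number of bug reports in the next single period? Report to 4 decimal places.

With a Gamma(shape α, rate β) prior, the Poisson likelihood is conjugate: the posterior is Gamma(α + ΣXᵢ, β + n).
Sum of counts S = 41 over n = 14 days.
Posterior: Gamma(α+S, β+n) = Gamma(7.9+41, 3.6+14) = Gamma(48.9, 17.6).
The predictive distribution for one future period is NegBinom with mean α/β = 2.7784.

2.7784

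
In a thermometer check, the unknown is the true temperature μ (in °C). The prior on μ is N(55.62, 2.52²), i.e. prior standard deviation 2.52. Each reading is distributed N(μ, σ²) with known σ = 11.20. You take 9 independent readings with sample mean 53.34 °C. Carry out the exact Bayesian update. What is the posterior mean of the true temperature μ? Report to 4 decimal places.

For Normal data with known variance σ², a Normal(μ₀, σ₀²) prior on μ is conjugate. Posterior precision = 1/σ₀² + n/σ²; posterior mean is the precision-weighted average of μ₀ and x̄.
n·x̄ = 9·53.34 = 480.06.
σ₀² = 2.52² = 6.3504, σ² = 11.20² = 125.44; σ² + n·σ₀² = 125.44 + 9·6.3504 = 182.5936.
Posterior mean = (μ₀/σ₀² + n·x̄/σ²)/(1/σ₀² + n/σ²) = (σ²·μ₀ + σ₀²·n·x̄)/(σ² + n·σ₀²) = (125.44·55.62 + 6.3504·480.06)/182.5936 = 10025.545824/182.5936 = 54.9063.

54.9063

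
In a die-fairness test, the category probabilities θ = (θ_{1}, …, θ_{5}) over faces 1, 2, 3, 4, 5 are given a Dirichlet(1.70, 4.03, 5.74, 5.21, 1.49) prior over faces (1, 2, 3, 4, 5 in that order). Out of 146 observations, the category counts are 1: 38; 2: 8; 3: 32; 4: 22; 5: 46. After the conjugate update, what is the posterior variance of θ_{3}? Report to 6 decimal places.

The Dirichlet prior is conjugate to the Multinomial likelihood: each posterior αⱼ = prior αⱼ + observed count nⱼ.
Posterior concentration: (39.70, 12.03, 37.74, 27.21, 47.49), total = 164.17.
Var[θ_j] = α_j(Σα−α_j)/((Σα)²(Σα+1)) = 37.74·126.43/(164.17²·165.17) = 0.001072.

0.001072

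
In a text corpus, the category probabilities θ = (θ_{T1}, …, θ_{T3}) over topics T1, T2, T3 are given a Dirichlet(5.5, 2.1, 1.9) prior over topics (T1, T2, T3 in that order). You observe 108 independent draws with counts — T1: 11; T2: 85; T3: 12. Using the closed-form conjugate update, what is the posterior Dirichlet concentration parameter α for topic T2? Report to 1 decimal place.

87.1

The Dirichlet prior is conjugate to the Multinomial likelihood: each posterior αⱼ = prior αⱼ + observed count nⱼ.
Posterior concentration: (16.5, 87.1, 13.9), total = 117.5.
α_{T2} = 2.1 + 85 = 87.1.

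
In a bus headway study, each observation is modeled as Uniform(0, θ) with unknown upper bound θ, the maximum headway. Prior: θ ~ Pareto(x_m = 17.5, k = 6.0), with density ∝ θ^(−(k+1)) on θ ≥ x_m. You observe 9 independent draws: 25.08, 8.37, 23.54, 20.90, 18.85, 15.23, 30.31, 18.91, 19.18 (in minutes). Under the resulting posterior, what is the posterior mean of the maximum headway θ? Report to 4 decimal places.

32.4750

A Pareto(scale x_m, shape k) prior on the upper bound θ of Uniform(0, θ) is conjugate: posterior is Pareto(max(x_m, max xᵢ), k + n).
Sample maximum = 30.31; prior scale x_m = 17.5 → posterior scale = max = 30.31.
Posterior shape = 6.0 + 9 = 15.0.
E[θ|data] = k·x_m/(k−1) = 15.0·30.31/14.0 = 32.4750.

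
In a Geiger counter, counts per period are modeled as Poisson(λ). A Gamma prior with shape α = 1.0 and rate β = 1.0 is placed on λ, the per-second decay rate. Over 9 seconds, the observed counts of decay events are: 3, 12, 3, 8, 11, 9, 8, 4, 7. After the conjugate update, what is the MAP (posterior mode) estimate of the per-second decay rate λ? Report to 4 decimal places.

With a Gamma(shape α, rate β) prior, the Poisson likelihood is conjugate: the posterior is Gamma(α + ΣXᵢ, β + n).
Sum of counts S = 65 over n = 9 seconds.
Posterior: Gamma(α+S, β+n) = Gamma(1.0+65, 1.0+9) = Gamma(66.0, 10.0).
Mode of Gamma(α,β) for α≥1 is (α−1)/β = 65.0/10.0 = 6.5000.

6.5000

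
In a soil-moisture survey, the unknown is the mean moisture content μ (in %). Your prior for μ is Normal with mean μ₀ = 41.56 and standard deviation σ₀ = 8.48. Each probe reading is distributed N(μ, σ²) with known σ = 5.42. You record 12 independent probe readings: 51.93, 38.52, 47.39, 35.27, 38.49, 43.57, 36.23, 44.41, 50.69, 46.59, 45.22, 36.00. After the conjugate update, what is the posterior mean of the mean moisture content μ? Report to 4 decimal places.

42.8164

For Normal data with known variance σ², a Normal(μ₀, σ₀²) prior on μ is conjugate. Posterior precision = 1/σ₀² + n/σ²; posterior mean is the precision-weighted average of μ₀ and x̄.
Σxᵢ = 51.93 + 38.52 + 47.39 + 35.27 + 38.49 + 43.57 + 36.23 + 44.41 + 50.69 + 46.59 + 45.22 + 36.00 = 514.31, so n·x̄ = 514.31.
σ₀² = 8.48² = 71.9104, σ² = 5.42² = 29.3764; σ² + n·σ₀² = 29.3764 + 12·71.9104 = 892.3012.
Posterior mean = (μ₀/σ₀² + n·x̄/σ²)/(1/σ₀² + n/σ²) = (σ²·μ₀ + σ₀²·n·x̄)/(σ² + n·σ₀²) = (29.3764·41.56 + 71.9104·514.31)/892.3012 = 38205.121008/892.3012 = 42.8164.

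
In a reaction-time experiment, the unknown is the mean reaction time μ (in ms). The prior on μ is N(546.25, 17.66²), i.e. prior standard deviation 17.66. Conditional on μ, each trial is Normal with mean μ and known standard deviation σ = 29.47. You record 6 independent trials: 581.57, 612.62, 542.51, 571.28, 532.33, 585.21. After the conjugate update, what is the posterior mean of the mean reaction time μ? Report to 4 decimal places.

For Normal data with known variance σ², a Normal(μ₀, σ₀²) prior on μ is conjugate. Posterior precision = 1/σ₀² + n/σ²; posterior mean is the precision-weighted average of μ₀ and x̄.
Σxᵢ = 581.57 + 612.62 + 542.51 + 571.28 + 532.33 + 585.21 = 3425.52, so n·x̄ = 3425.52.
σ₀² = 17.66² = 311.8756, σ² = 29.47² = 868.4809; σ² + n·σ₀² = 868.4809 + 6·311.8756 = 2739.7345.
Posterior mean = (μ₀/σ₀² + n·x̄/σ²)/(1/σ₀² + n/σ²) = (σ²·μ₀ + σ₀²·n·x̄)/(σ² + n·σ₀²) = (868.4809·546.25 + 311.8756·3425.52)/2739.7345 = 1542743.796937/2739.7345 = 563.0997.

563.0997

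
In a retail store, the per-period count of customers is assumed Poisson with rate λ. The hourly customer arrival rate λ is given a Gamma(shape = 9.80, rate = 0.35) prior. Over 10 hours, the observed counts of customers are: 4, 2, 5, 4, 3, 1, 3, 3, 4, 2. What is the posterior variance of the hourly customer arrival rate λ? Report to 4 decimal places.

0.3809

With a Gamma(shape α, rate β) prior, the Poisson likelihood is conjugate: the posterior is Gamma(α + ΣXᵢ, β + n).
Sum of counts S = 31 over n = 10 hours.
Posterior: Gamma(α+S, β+n) = Gamma(9.80+31, 0.35+10) = Gamma(40.80, 10.35).
Var = α/β² = 40.80/10.35² = 0.3809.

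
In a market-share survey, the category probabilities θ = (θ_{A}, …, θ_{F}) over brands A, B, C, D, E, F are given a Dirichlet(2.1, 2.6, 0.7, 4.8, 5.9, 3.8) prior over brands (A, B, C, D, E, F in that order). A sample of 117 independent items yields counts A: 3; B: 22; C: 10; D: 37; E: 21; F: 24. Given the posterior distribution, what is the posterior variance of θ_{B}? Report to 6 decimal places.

The Dirichlet prior is conjugate to the Multinomial likelihood: each posterior αⱼ = prior αⱼ + observed count nⱼ.
Posterior concentration: (5.1, 24.6, 10.7, 41.8, 26.9, 27.8), total = 136.9.
Var[θ_j] = α_j(Σα−α_j)/((Σα)²(Σα+1)) = 24.6·112.3/(136.9²·137.9) = 0.001069.

0.001069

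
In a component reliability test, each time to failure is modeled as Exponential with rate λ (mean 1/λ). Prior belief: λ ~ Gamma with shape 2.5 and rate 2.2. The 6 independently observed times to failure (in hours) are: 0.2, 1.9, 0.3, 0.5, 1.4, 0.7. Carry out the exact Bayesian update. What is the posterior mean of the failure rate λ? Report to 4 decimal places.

With a Gamma(shape α, rate β) prior on the exponential rate λ, the posterior after n observations with total T = Σxᵢ is Gamma(α+n, β+T).
Sum of observations T = 5.0 hours; n = 6.
Posterior: Gamma(2.5+6, 2.2+5.0) = Gamma(8.5, 7.2).
Posterior mean of λ = α/β = 8.5/7.2 = 1.1806.

1.1806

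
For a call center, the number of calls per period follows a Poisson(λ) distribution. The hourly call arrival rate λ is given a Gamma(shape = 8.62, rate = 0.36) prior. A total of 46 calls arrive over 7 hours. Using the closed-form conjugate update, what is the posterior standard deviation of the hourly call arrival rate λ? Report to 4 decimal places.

With a Gamma(shape α, rate β) prior, the Poisson likelihood is conjugate: the posterior is Gamma(α + ΣXᵢ, β + n).
Posterior: Gamma(α+S, β+n) = Gamma(8.62+46, 0.36+7) = Gamma(54.62, 7.36).
SD = √α/β = √54.62/7.36 = 1.0041.

1.0041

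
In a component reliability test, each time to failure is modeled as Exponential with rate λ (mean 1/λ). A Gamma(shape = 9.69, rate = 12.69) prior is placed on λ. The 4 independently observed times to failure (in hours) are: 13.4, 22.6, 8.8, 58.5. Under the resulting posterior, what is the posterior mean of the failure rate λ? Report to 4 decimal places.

0.1180

With a Gamma(shape α, rate β) prior on the exponential rate λ, the posterior after n observations with total T = Σxᵢ is Gamma(α+n, β+T).
Sum of observations T = 103.3 hours; n = 4.
Posterior: Gamma(9.69+4, 12.69+103.3) = Gamma(13.69, 115.99).
Posterior mean of λ = α/β = 13.69/115.99 = 0.1180.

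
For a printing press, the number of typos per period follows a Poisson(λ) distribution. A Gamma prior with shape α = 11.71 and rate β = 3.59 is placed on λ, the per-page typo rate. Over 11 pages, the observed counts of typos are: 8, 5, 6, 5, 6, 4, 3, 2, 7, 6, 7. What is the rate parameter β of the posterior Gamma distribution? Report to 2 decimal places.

14.59

With a Gamma(shape α, rate β) prior, the Poisson likelihood is conjugate: the posterior is Gamma(α + ΣXᵢ, β + n).
Sum of counts S = 59 over n = 11 pages.
Posterior: Gamma(α+S, β+n) = Gamma(11.71+59, 3.59+11) = Gamma(70.71, 14.59).
Posterior β = 14.59.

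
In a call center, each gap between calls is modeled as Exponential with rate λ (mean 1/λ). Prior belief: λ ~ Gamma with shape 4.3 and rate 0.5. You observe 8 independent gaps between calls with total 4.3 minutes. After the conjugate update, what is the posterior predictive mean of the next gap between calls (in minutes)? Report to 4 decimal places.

0.4248

With a Gamma(shape α, rate β) prior on the exponential rate λ, the posterior after n observations with total T = Σxᵢ is Gamma(α+n, β+T).
Posterior: Gamma(4.3+8, 0.5+4.3) = Gamma(12.3, 4.8).
The predictive distribution for the next observation is Lomax; its mean is β/(α−1) = 4.8/11.3 = 0.4248.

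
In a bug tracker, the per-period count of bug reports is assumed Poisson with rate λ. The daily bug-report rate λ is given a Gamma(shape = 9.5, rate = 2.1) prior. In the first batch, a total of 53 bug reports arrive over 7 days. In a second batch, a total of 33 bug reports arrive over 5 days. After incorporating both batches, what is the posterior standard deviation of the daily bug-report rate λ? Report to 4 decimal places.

0.6931

With a Gamma(shape α, rate β) prior, the Poisson likelihood is conjugate: the posterior is Gamma(α + ΣXᵢ, β + n).
After batch 1: Gamma(α+S, β+n) = Gamma(9.5+53, 2.1+7) = Gamma(62.5, 9.1).
After batch 2: Gamma(α+S, β+n) = Gamma(62.5+33, 9.1+5) = Gamma(95.5, 14.1).
SD = √α/β = √95.5/14.1 = 0.6931.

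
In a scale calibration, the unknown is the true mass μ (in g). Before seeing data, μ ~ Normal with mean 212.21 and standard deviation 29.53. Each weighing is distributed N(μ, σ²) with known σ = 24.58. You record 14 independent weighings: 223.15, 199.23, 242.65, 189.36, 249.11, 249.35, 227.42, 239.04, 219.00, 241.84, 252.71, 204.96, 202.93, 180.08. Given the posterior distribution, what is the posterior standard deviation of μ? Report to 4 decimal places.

6.4125

For Normal data with known variance σ², a Normal(μ₀, σ₀²) prior on μ is conjugate. Posterior precision = 1/σ₀² + n/σ²; posterior mean is the precision-weighted average of μ₀ and x̄.
σ₀² = 29.53² = 872.0209, σ² = 24.58² = 604.1764; σ² + n·σ₀² = 604.1764 + 14·872.0209 = 12812.469.
Posterior precision = 1/σ₀² + n/σ² = 1/872.0209 + 14/604.1764 = (σ² + n·σ₀²)/(σ₀²σ²) = 12812.469/(872.0209·604.1764); posterior variance σₙ² = σ₀²σ²/(σ² + n·σ₀²) = 872.0209·604.1764/12812.469 = 41.120447.
Posterior SD = √σₙ² = √(872.0209·604.1764/12812.469) = 6.4125.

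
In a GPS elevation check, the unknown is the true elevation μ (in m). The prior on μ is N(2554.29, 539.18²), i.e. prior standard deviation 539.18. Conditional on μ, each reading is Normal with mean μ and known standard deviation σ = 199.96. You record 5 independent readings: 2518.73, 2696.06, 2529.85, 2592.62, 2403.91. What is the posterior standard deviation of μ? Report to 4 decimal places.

88.2197

For Normal data with known variance σ², a Normal(μ₀, σ₀²) prior on μ is conjugate. Posterior precision = 1/σ₀² + n/σ²; posterior mean is the precision-weighted average of μ₀ and x̄.
σ₀² = 539.18² = 290715.0724, σ² = 199.96² = 39984.0016; σ² + n·σ₀² = 39984.0016 + 5·290715.0724 = 1493559.3636.
Posterior precision = 1/σ₀² + n/σ² = 1/290715.0724 + 5/39984.0016 = (σ² + n·σ₀²)/(σ₀²σ²) = 1493559.3636/(290715.0724·39984.0016); posterior variance σₙ² = σ₀²σ²/(σ² + n·σ₀²) = 290715.0724·39984.0016/1493559.3636 = 7782.718386.
Posterior SD = √σₙ² = √(290715.0724·39984.0016/1493559.3636) = 88.2197.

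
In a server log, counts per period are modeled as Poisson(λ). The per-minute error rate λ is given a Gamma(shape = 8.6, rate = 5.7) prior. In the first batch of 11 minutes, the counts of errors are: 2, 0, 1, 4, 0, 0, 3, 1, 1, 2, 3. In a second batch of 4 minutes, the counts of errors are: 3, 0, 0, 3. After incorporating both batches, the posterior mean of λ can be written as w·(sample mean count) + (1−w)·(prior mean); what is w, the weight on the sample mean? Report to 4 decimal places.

With a Gamma(shape α, rate β) prior, the Poisson likelihood is conjugate: the posterior is Gamma(α + ΣXᵢ, β + n).
Total number of minutes: n = 11 + 4 = 15.
Posterior mean = (α₀+S)/(β₀+n) = [n/(β₀+n)]·(S/n) + [β₀/(β₀+n)]·(α₀/β₀), so only n and β₀ enter the weight.
Weight on data w = n/(β₀+n) = 15/(5.7+15) = 15/20.7 = 0.7246.

0.7246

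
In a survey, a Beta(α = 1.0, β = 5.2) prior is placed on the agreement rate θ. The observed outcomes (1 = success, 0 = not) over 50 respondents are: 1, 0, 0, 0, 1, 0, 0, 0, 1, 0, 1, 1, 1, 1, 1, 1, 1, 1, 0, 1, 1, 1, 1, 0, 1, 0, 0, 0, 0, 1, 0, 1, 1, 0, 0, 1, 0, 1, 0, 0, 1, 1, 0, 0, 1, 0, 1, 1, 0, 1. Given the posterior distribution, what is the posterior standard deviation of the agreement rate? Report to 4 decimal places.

0.0661

The Beta prior is conjugate to a Binomial/Bernoulli likelihood; the update adds successes to α and failures to β.
Posterior: Beta(α+k, β+n−k) = Beta(1.0+27, 5.2+23) = Beta(28.0, 28.2).
Var = αβ/((α+β)²(α+β+1)) = 28.0·28.2/(56.2²·57.2) = 0.00437057; SD = √0.00437057 = 0.0661.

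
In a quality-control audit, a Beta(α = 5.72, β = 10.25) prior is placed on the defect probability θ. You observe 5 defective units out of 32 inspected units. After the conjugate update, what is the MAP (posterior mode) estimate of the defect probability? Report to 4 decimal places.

The Beta prior is conjugate to a Binomial/Bernoulli likelihood; the update adds successes to α and failures to β.
Posterior: Beta(α+k, β+n−k) = Beta(5.72+5, 10.25+27) = Beta(10.72, 37.25).
Mode of Beta(a,b) for a,b>1 is (a−1)/(a+b−2) = 9.72/45.97 = 0.2114.

0.2114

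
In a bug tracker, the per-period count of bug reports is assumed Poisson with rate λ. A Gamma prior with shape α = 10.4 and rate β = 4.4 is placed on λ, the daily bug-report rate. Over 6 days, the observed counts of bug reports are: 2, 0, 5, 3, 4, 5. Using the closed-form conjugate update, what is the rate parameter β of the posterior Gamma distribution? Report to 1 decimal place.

10.4

With a Gamma(shape α, rate β) prior, the Poisson likelihood is conjugate: the posterior is Gamma(α + ΣXᵢ, β + n).
Sum of counts S = 19 over n = 6 days.
Posterior: Gamma(α+S, β+n) = Gamma(10.4+19, 4.4+6) = Gamma(29.4, 10.4).
Posterior β = 10.4.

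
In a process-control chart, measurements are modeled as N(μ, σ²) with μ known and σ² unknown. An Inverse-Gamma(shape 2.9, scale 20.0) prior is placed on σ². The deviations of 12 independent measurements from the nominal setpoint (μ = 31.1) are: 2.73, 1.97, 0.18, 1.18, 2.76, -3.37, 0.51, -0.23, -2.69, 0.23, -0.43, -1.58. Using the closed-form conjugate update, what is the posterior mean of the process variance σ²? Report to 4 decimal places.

5.1909

With known mean μ and an Inverse-Gamma(α, β) prior on σ², the Normal likelihood is conjugate: posterior is Inv-Gamma(α + n/2, β + Σ(xᵢ−μ)²/2).
Σ(xᵢ−μ)² = (2.73)² + (1.97)² + (0.18)² + (1.18)² + (2.76)² + (-3.37)² + (0.51)² + (-0.23)² + (-2.69)² + (0.23)² + (-0.43)² + (-1.58)² = 42.0164.
Posterior: Inv-Gamma(2.9 + 12/2, 20.0 + 42.0164/2) = Inv-Gamma(8.90, 41.00820).
E[σ²|data] = β/(α−1) = 41.00820/7.90 = 5.1909.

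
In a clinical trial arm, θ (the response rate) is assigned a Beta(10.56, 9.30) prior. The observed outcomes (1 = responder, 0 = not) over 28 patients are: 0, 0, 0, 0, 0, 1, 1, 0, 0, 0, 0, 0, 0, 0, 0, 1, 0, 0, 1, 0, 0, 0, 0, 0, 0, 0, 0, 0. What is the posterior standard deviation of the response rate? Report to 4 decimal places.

0.0658

The Beta prior is conjugate to a Binomial/Bernoulli likelihood; the update adds successes to α and failures to β.
Posterior: Beta(α+k, β+n−k) = Beta(10.56+4, 9.30+24) = Beta(14.56, 33.30).
Var = αβ/((α+β)²(α+β+1)) = 14.56·33.30/(47.86²·48.86) = 0.00433218; SD = √0.00433218 = 0.0658.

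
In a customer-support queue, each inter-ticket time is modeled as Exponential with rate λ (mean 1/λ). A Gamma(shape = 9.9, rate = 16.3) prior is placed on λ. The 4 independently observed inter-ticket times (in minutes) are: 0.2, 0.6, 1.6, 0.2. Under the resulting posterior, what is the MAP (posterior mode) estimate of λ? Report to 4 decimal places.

With a Gamma(shape α, rate β) prior on the exponential rate λ, the posterior after n observations with total T = Σxᵢ is Gamma(α+n, β+T).
Sum of observations T = 2.6 minutes; n = 4.
Posterior: Gamma(9.9+4, 16.3+2.6) = Gamma(13.9, 18.9).
Mode = (α−1)/β = 0.6825.

0.6825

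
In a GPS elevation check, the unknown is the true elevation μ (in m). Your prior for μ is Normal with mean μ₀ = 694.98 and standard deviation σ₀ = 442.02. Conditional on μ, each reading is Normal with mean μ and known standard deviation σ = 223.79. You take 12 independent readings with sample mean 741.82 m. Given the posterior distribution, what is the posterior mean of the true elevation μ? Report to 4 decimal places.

For Normal data with known variance σ², a Normal(μ₀, σ₀²) prior on μ is conjugate. Posterior precision = 1/σ₀² + n/σ²; posterior mean is the precision-weighted average of μ₀ and x̄.
n·x̄ = 12·741.82 = 8901.84.
σ₀² = 442.02² = 195381.6804, σ² = 223.79² = 50081.9641; σ² + n·σ₀² = 50081.9641 + 12·195381.6804 = 2394662.1289.
Posterior mean = (μ₀/σ₀² + n·x̄/σ²)/(1/σ₀² + n/σ²) = (σ²·μ₀ + σ₀²·n·x̄)/(σ² + n·σ₀²) = (50081.9641·694.98 + 195381.6804·8901.84)/2394662.1289 = 1774062421.262154/2394662.1289 = 740.8404.

740.8404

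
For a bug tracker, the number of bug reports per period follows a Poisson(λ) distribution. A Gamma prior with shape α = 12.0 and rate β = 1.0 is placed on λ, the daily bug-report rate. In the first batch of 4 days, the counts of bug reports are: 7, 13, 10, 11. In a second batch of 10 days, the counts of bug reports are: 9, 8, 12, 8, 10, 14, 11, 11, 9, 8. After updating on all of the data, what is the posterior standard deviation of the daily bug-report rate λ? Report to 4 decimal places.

0.8246

With a Gamma(shape α, rate β) prior, the Poisson likelihood is conjugate: the posterior is Gamma(α + ΣXᵢ, β + n).
Batch 1: sum of counts S = 41 over n = 4 days.
After batch 1: Gamma(α+S, β+n) = Gamma(12.0+41, 1.0+4) = Gamma(53.0, 5.0).
Batch 2: sum of counts S = 100 over n = 10 days.
After batch 2: Gamma(α+S, β+n) = Gamma(53.0+100, 5.0+10) = Gamma(153.0, 15.0).
SD = √α/β = √153.0/15.0 = 0.8246.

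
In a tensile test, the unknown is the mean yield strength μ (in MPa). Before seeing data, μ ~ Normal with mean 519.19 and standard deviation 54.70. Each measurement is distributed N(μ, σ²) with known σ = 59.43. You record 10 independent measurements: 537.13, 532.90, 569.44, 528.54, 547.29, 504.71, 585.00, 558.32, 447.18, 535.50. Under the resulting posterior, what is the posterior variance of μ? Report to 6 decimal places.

315.902684

For Normal data with known variance σ², a Normal(μ₀, σ₀²) prior on μ is conjugate. Posterior precision = 1/σ₀² + n/σ²; posterior mean is the precision-weighted average of μ₀ and x̄.
σ₀² = 54.70² = 2992.09, σ² = 59.43² = 3531.9249; σ² + n·σ₀² = 3531.9249 + 10·2992.09 = 33452.8249.
Posterior precision = 1/σ₀² + n/σ² = 1/2992.09 + 10/3531.9249 = (σ² + n·σ₀²)/(σ₀²σ²) = 33452.8249/(2992.09·3531.9249); posterior variance σₙ² = σ₀²σ²/(σ² + n·σ₀²) = 2992.09·3531.9249/33452.8249 = 315.902684.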